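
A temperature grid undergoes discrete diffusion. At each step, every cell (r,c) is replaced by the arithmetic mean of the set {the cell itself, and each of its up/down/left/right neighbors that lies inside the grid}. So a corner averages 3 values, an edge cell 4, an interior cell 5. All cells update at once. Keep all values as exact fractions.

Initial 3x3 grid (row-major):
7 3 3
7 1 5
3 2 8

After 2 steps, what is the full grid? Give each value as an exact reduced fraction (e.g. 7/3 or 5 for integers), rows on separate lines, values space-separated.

Answer: 41/9 493/120 137/36
533/120 387/100 991/240
4 161/40 17/4

Derivation:
After step 1:
  17/3 7/2 11/3
  9/2 18/5 17/4
  4 7/2 5
After step 2:
  41/9 493/120 137/36
  533/120 387/100 991/240
  4 161/40 17/4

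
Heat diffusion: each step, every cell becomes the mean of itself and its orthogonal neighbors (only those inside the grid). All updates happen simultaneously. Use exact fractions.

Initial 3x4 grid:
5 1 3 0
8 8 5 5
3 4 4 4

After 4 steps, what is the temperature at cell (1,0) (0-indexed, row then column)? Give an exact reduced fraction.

Step 1: cell (1,0) = 6
Step 2: cell (1,0) = 313/60
Step 3: cell (1,0) = 18431/3600
Step 4: cell (1,0) = 1058749/216000
Full grid after step 4:
  77173/16200 235291/54000 26417/6750 231427/64800
  1058749/216000 26216/5625 82093/20000 557011/144000
  54457/10800 57023/12000 476797/108000 263777/64800

Answer: 1058749/216000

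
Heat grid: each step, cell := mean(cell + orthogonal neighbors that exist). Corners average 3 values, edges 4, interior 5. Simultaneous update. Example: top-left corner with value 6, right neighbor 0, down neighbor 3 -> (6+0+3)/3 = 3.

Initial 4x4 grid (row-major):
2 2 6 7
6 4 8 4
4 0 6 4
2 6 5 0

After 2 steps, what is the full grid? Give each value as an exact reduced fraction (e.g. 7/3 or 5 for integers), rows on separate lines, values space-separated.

After step 1:
  10/3 7/2 23/4 17/3
  4 4 28/5 23/4
  3 4 23/5 7/2
  4 13/4 17/4 3
After step 2:
  65/18 199/48 1231/240 103/18
  43/12 211/50 257/50 1231/240
  15/4 377/100 439/100 337/80
  41/12 31/8 151/40 43/12

Answer: 65/18 199/48 1231/240 103/18
43/12 211/50 257/50 1231/240
15/4 377/100 439/100 337/80
41/12 31/8 151/40 43/12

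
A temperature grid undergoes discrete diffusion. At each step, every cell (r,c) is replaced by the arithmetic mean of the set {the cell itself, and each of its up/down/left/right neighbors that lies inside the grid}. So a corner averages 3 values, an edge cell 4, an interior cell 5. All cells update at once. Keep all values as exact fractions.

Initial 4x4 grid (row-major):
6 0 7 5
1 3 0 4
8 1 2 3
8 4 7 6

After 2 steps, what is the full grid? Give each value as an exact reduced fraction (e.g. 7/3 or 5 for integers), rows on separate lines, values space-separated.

After step 1:
  7/3 4 3 16/3
  9/2 1 16/5 3
  9/2 18/5 13/5 15/4
  20/3 5 19/4 16/3
After step 2:
  65/18 31/12 233/60 34/9
  37/12 163/50 64/25 917/240
  289/60 167/50 179/50 881/240
  97/18 1201/240 1061/240 83/18

Answer: 65/18 31/12 233/60 34/9
37/12 163/50 64/25 917/240
289/60 167/50 179/50 881/240
97/18 1201/240 1061/240 83/18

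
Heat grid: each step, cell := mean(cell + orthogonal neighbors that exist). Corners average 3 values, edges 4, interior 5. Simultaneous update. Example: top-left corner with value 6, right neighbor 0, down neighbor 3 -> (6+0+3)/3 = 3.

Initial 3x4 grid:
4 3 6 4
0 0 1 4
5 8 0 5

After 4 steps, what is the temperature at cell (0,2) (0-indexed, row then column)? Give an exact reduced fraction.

Step 1: cell (0,2) = 7/2
Step 2: cell (0,2) = 817/240
Step 3: cell (0,2) = 23731/7200
Step 4: cell (0,2) = 691987/216000
Full grid after step 4:
  367477/129600 643007/216000 691987/216000 55279/16200
  2533423/864000 1069157/360000 572641/180000 1430609/432000
  392377/129600 667757/216000 226079/72000 35261/10800

Answer: 691987/216000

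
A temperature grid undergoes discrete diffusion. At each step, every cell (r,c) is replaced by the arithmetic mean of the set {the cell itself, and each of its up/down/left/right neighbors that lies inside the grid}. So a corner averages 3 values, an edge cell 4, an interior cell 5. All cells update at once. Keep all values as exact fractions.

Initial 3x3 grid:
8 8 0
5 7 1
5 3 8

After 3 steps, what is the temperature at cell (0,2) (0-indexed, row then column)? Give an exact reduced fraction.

Answer: 1067/240

Derivation:
Step 1: cell (0,2) = 3
Step 2: cell (0,2) = 17/4
Step 3: cell (0,2) = 1067/240
Full grid after step 3:
  256/45 25237/4800 1067/240
  81661/14400 29657/6000 1357/300
  2837/540 72211/14400 3181/720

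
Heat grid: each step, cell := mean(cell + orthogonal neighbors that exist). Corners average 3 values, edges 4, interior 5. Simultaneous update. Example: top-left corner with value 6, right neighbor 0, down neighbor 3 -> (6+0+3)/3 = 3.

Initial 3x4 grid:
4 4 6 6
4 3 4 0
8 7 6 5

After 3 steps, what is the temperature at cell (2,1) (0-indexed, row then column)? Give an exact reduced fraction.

Step 1: cell (2,1) = 6
Step 2: cell (2,1) = 667/120
Step 3: cell (2,1) = 18571/3600
Full grid after step 3:
  817/180 10589/2400 3483/800 739/180
  70339/14400 14383/3000 13163/3000 60659/14400
  11609/2160 18571/3600 8593/1800 9253/2160

Answer: 18571/3600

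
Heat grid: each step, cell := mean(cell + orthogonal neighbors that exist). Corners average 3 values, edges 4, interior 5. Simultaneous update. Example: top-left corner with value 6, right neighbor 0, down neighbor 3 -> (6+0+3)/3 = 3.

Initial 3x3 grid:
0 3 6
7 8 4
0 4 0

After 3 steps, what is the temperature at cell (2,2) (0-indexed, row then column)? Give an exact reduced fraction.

Answer: 4031/1080

Derivation:
Step 1: cell (2,2) = 8/3
Step 2: cell (2,2) = 61/18
Step 3: cell (2,2) = 4031/1080
Full grid after step 3:
  542/135 59609/14400 9227/2160
  6151/1600 4043/1000 3213/800
  7987/2160 13171/3600 4031/1080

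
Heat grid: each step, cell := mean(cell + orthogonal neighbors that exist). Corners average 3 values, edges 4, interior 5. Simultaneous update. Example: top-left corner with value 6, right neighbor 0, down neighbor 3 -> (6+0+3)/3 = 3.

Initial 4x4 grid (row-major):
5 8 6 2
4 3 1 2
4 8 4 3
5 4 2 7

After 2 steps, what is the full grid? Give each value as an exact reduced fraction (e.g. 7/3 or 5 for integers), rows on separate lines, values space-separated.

After step 1:
  17/3 11/2 17/4 10/3
  4 24/5 16/5 2
  21/4 23/5 18/5 4
  13/3 19/4 17/4 4
After step 2:
  91/18 1213/240 977/240 115/36
  1183/240 221/50 357/100 47/15
  1091/240 23/5 393/100 17/5
  43/9 269/60 83/20 49/12

Answer: 91/18 1213/240 977/240 115/36
1183/240 221/50 357/100 47/15
1091/240 23/5 393/100 17/5
43/9 269/60 83/20 49/12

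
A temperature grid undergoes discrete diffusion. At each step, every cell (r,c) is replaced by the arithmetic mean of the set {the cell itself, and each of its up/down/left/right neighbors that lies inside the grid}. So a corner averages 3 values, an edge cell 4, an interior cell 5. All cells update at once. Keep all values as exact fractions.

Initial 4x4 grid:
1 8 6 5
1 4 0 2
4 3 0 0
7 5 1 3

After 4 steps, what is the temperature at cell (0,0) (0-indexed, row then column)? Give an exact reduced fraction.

Answer: 230813/64800

Derivation:
Step 1: cell (0,0) = 10/3
Step 2: cell (0,0) = 127/36
Step 3: cell (0,0) = 7727/2160
Step 4: cell (0,0) = 230813/64800
Full grid after step 4:
  230813/64800 11846/3375 91027/27000 101617/32400
  742079/216000 585791/180000 10279/3600 284143/108000
  755999/216000 276181/90000 88741/36000 44027/21600
  116251/32400 683819/216000 102391/43200 126059/64800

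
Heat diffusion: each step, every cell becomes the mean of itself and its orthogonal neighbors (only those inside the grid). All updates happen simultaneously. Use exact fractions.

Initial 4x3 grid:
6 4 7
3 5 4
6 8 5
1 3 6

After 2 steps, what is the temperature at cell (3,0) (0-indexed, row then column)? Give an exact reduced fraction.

Step 1: cell (3,0) = 10/3
Step 2: cell (3,0) = 37/9
Full grid after step 2:
  89/18 589/120 21/4
  559/120 519/100 26/5
  547/120 499/100 79/15
  37/9 179/40 179/36

Answer: 37/9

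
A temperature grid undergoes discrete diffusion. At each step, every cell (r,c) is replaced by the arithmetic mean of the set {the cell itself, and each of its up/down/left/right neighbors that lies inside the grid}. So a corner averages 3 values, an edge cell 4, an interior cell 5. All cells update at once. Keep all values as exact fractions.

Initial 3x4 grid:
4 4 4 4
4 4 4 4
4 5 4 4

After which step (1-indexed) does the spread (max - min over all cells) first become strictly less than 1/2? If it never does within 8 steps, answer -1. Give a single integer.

Step 1: max=13/3, min=4, spread=1/3
  -> spread < 1/2 first at step 1
Step 2: max=511/120, min=4, spread=31/120
Step 3: max=4531/1080, min=4, spread=211/1080
Step 4: max=448897/108000, min=7247/1800, spread=14077/108000
Step 5: max=4028407/972000, min=435683/108000, spread=5363/48600
Step 6: max=120380809/29160000, min=242869/60000, spread=93859/1166400
Step 7: max=7208674481/1749600000, min=394136467/97200000, spread=4568723/69984000
Step 8: max=431684435629/104976000000, min=11845618889/2916000000, spread=8387449/167961600

Answer: 1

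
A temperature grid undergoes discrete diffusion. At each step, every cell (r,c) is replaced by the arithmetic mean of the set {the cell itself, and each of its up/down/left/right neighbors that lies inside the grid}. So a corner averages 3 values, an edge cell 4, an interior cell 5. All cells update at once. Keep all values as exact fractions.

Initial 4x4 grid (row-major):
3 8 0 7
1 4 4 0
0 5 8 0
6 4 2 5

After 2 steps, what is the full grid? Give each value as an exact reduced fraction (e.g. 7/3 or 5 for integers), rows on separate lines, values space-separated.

After step 1:
  4 15/4 19/4 7/3
  2 22/5 16/5 11/4
  3 21/5 19/5 13/4
  10/3 17/4 19/4 7/3
After step 2:
  13/4 169/40 421/120 59/18
  67/20 351/100 189/50 173/60
  47/15 393/100 96/25 91/30
  127/36 62/15 227/60 31/9

Answer: 13/4 169/40 421/120 59/18
67/20 351/100 189/50 173/60
47/15 393/100 96/25 91/30
127/36 62/15 227/60 31/9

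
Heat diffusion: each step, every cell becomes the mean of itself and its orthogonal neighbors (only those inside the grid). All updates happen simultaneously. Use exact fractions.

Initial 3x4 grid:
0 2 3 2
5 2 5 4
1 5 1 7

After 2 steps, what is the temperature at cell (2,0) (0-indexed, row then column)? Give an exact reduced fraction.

Answer: 95/36

Derivation:
Step 1: cell (2,0) = 11/3
Step 2: cell (2,0) = 95/36
Full grid after step 2:
  73/36 653/240 43/16 7/2
  59/20 64/25 94/25 29/8
  95/36 853/240 55/16 13/3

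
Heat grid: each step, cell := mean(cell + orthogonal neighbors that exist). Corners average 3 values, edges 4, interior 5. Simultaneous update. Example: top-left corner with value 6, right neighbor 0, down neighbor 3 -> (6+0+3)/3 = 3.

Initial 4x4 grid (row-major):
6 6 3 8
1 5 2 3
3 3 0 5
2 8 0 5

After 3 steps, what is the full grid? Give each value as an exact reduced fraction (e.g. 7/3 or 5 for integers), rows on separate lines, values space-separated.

After step 1:
  13/3 5 19/4 14/3
  15/4 17/5 13/5 9/2
  9/4 19/5 2 13/4
  13/3 13/4 13/4 10/3
After step 2:
  157/36 1049/240 1021/240 167/36
  103/30 371/100 69/20 901/240
  53/15 147/50 149/50 157/48
  59/18 439/120 71/24 59/18
After step 3:
  8759/2160 30053/7200 6017/1440 4553/1080
  6767/1800 4297/1200 10889/3000 5441/1440
  5933/1800 10093/3000 18719/6000 23909/7200
  3769/1080 11551/3600 11587/3600 1369/432

Answer: 8759/2160 30053/7200 6017/1440 4553/1080
6767/1800 4297/1200 10889/3000 5441/1440
5933/1800 10093/3000 18719/6000 23909/7200
3769/1080 11551/3600 11587/3600 1369/432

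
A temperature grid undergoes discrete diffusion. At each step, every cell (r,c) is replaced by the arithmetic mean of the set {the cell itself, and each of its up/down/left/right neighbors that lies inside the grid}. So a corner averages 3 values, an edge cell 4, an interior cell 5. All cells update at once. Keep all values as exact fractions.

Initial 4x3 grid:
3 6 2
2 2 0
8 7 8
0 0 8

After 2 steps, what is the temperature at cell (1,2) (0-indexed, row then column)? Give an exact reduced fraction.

Answer: 889/240

Derivation:
Step 1: cell (1,2) = 3
Step 2: cell (1,2) = 889/240
Full grid after step 2:
  32/9 779/240 107/36
  113/30 92/25 889/240
  47/12 443/100 229/48
  32/9 67/16 89/18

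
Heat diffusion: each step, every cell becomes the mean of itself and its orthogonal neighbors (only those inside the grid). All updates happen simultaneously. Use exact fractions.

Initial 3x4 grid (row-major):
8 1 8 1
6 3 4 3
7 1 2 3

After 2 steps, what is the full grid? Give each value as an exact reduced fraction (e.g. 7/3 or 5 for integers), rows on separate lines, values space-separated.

Answer: 16/3 33/8 33/8 41/12
14/3 17/4 63/20 161/48
167/36 161/48 149/48 95/36

Derivation:
After step 1:
  5 5 7/2 4
  6 3 4 11/4
  14/3 13/4 5/2 8/3
After step 2:
  16/3 33/8 33/8 41/12
  14/3 17/4 63/20 161/48
  167/36 161/48 149/48 95/36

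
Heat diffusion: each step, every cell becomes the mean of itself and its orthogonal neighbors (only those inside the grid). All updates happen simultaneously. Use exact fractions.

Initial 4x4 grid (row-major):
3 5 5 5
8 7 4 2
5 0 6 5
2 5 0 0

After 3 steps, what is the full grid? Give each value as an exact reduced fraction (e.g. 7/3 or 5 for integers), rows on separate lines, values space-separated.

After step 1:
  16/3 5 19/4 4
  23/4 24/5 24/5 4
  15/4 23/5 3 13/4
  4 7/4 11/4 5/3
After step 2:
  193/36 1193/240 371/80 17/4
  589/120 499/100 427/100 321/80
  181/40 179/50 92/25 143/48
  19/6 131/40 55/24 23/9
After step 3:
  10973/2160 35927/7200 10877/2400 43/10
  8903/1800 27263/6000 2159/500 9307/2400
  809/200 401/100 20161/6000 23809/7200
  329/90 1847/600 5311/1800 1127/432

Answer: 10973/2160 35927/7200 10877/2400 43/10
8903/1800 27263/6000 2159/500 9307/2400
809/200 401/100 20161/6000 23809/7200
329/90 1847/600 5311/1800 1127/432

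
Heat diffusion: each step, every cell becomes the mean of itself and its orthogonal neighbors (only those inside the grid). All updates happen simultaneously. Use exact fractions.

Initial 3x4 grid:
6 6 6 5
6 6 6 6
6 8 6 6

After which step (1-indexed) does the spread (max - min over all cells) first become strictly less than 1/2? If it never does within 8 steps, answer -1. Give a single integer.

Step 1: max=20/3, min=17/3, spread=1
Step 2: max=391/60, min=103/18, spread=143/180
Step 3: max=3451/540, min=1255/216, spread=209/360
Step 4: max=102241/16200, min=763283/129600, spread=3643/8640
  -> spread < 1/2 first at step 4
Step 5: max=6102149/972000, min=46140607/7776000, spread=178439/518400
Step 6: max=363831451/58320000, min=2787977633/466560000, spread=1635653/6220800
Step 7: max=10871266567/1749600000, min=168030459547/27993600000, spread=78797407/373248000
Step 8: max=81240830791/13122000000, min=10120580045873/1679616000000, spread=741990121/4478976000

Answer: 4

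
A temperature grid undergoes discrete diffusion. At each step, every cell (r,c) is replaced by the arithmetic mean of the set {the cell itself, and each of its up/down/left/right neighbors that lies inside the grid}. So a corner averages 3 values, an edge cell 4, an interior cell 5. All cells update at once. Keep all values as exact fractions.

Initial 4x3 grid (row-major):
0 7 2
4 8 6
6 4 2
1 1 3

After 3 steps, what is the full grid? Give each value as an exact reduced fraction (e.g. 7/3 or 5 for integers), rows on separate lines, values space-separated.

After step 1:
  11/3 17/4 5
  9/2 29/5 9/2
  15/4 21/5 15/4
  8/3 9/4 2
After step 2:
  149/36 1123/240 55/12
  1063/240 93/20 381/80
  907/240 79/20 289/80
  26/9 667/240 8/3
After step 3:
  4769/1080 12997/2880 187/40
  6119/1440 5393/1200 2113/480
  5417/1440 901/240 1799/480
  3401/1080 1769/576 1087/360

Answer: 4769/1080 12997/2880 187/40
6119/1440 5393/1200 2113/480
5417/1440 901/240 1799/480
3401/1080 1769/576 1087/360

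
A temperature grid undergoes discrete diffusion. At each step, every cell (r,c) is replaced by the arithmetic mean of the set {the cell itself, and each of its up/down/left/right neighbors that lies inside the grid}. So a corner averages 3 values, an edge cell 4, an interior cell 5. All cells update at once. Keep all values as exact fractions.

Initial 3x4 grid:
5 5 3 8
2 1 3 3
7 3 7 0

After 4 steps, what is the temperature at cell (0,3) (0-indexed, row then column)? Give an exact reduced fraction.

Answer: 63133/16200

Derivation:
Step 1: cell (0,3) = 14/3
Step 2: cell (0,3) = 155/36
Step 3: cell (0,3) = 8719/2160
Step 4: cell (0,3) = 63133/16200
Full grid after step 4:
  54131/14400 271213/72000 835099/216000 63133/16200
  1072907/288000 447313/120000 222469/60000 541781/144000
  162493/43200 264463/72000 785849/216000 117091/32400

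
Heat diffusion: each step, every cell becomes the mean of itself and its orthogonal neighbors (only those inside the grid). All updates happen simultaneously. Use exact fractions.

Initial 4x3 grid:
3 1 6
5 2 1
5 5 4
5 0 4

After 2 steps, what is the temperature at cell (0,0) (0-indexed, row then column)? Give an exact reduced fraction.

Answer: 13/4

Derivation:
Step 1: cell (0,0) = 3
Step 2: cell (0,0) = 13/4
Full grid after step 2:
  13/4 43/15 107/36
  291/80 16/5 733/240
  917/240 18/5 757/240
  71/18 127/40 29/9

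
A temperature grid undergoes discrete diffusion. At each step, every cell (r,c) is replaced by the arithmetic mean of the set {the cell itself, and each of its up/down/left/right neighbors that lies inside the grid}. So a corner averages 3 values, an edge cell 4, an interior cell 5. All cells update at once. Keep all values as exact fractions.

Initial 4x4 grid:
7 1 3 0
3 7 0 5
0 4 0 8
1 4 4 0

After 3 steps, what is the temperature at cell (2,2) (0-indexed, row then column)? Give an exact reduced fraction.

Answer: 6003/2000

Derivation:
Step 1: cell (2,2) = 16/5
Step 2: cell (2,2) = 289/100
Step 3: cell (2,2) = 6003/2000
Full grid after step 3:
  1499/432 1217/360 4873/1800 293/108
  4913/1440 18481/6000 4489/1500 2579/900
  20077/7200 8723/3000 6003/2000 311/100
  541/216 19417/7200 2313/800 2309/720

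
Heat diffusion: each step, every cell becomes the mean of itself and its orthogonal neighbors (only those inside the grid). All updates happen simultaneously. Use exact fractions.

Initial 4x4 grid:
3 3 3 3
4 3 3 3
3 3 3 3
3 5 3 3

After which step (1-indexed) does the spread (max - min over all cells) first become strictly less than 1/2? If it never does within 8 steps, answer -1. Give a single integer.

Step 1: max=11/3, min=3, spread=2/3
Step 2: max=211/60, min=3, spread=31/60
Step 3: max=3737/1080, min=3, spread=497/1080
  -> spread < 1/2 first at step 3
Step 4: max=110003/32400, min=679/225, spread=12227/32400
Step 5: max=3269933/972000, min=41053/13500, spread=314117/972000
Step 6: max=97112081/29160000, min=1652231/540000, spread=7891607/29160000
Step 7: max=2893070237/874800000, min=7482169/2430000, spread=199489397/874800000
Step 8: max=86246370053/26244000000, min=4512152587/1458000000, spread=5027623487/26244000000

Answer: 3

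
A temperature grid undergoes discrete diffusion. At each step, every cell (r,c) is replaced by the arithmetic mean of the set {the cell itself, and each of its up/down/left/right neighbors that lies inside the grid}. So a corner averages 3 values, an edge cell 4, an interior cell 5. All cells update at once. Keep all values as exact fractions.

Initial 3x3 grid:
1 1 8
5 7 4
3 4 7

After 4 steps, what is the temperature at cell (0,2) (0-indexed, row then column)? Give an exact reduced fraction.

Answer: 605389/129600

Derivation:
Step 1: cell (0,2) = 13/3
Step 2: cell (0,2) = 181/36
Step 3: cell (0,2) = 9947/2160
Step 4: cell (0,2) = 605389/129600
Full grid after step 4:
  520339/129600 3654763/864000 605389/129600
  441361/108000 204757/45000 2069569/432000
  189913/43200 1333921/288000 72221/14400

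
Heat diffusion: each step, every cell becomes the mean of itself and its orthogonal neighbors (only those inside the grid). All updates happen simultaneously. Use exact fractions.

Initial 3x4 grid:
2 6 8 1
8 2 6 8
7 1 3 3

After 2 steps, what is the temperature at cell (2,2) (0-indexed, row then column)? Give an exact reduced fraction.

Answer: 497/120

Derivation:
Step 1: cell (2,2) = 13/4
Step 2: cell (2,2) = 497/120
Full grid after step 2:
  175/36 1181/240 1249/240 185/36
  1201/240 9/2 23/5 607/120
  40/9 493/120 497/120 149/36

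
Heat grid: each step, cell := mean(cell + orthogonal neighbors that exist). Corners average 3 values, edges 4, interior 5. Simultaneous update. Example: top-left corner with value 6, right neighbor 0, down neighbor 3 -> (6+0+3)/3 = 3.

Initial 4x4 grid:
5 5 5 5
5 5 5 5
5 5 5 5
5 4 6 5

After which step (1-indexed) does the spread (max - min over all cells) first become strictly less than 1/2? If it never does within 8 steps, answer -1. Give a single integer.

Step 1: max=16/3, min=14/3, spread=2/3
Step 2: max=77/15, min=73/15, spread=4/15
  -> spread < 1/2 first at step 2
Step 3: max=692/135, min=658/135, spread=34/135
Step 4: max=136969/27000, min=133031/27000, spread=1969/13500
Step 5: max=1230499/243000, min=1199501/243000, spread=15499/121500
Step 6: max=7354751/1458000, min=7225249/1458000, spread=64751/729000
Step 7: max=1101597709/218700000, min=1085402291/218700000, spread=8097709/109350000
Step 8: max=6597979031/1312200000, min=6524020969/1312200000, spread=36979031/656100000

Answer: 2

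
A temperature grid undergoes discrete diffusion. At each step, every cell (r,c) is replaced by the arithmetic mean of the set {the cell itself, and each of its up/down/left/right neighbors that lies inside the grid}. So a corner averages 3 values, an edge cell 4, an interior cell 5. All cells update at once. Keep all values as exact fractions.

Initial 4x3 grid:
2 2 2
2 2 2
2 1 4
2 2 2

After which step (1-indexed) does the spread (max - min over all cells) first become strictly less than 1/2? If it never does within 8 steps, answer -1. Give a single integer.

Step 1: max=8/3, min=7/4, spread=11/12
Step 2: max=577/240, min=11/6, spread=137/240
Step 3: max=2441/1080, min=919/480, spread=1493/4320
  -> spread < 1/2 first at step 3
Step 4: max=94607/43200, min=9431/4800, spread=152/675
Step 5: max=3344843/1555200, min=43093/21600, spread=242147/1555200
Step 6: max=82514417/38880000, min=4348409/2160000, spread=848611/7776000
Step 7: max=11804369207/5598720000, min=105009469/51840000, spread=92669311/1119744000
Step 8: max=703815542053/335923200000, min=19007904673/9331200000, spread=781238953/13436928000

Answer: 3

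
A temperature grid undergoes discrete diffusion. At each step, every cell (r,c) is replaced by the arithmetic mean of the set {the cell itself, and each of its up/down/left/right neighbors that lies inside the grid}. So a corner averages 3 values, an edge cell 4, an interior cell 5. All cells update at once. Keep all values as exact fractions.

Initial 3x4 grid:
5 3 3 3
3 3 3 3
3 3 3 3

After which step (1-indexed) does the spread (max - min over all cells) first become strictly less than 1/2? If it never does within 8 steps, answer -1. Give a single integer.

Answer: 3

Derivation:
Step 1: max=11/3, min=3, spread=2/3
Step 2: max=32/9, min=3, spread=5/9
Step 3: max=365/108, min=3, spread=41/108
  -> spread < 1/2 first at step 3
Step 4: max=43097/12960, min=3, spread=4217/12960
Step 5: max=2541949/777600, min=10879/3600, spread=38417/155520
Step 6: max=151168211/46656000, min=218597/72000, spread=1903471/9331200
Step 7: max=8999069089/2799360000, min=6595759/2160000, spread=18038617/111974400
Step 8: max=537152982851/167961600000, min=596126759/194400000, spread=883978523/6718464000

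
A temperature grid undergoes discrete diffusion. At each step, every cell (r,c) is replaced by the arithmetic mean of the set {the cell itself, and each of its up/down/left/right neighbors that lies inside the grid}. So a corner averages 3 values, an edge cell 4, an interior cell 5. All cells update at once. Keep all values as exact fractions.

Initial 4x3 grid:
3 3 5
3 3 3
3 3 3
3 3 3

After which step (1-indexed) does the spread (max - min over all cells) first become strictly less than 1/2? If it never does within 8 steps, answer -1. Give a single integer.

Step 1: max=11/3, min=3, spread=2/3
Step 2: max=32/9, min=3, spread=5/9
Step 3: max=365/108, min=3, spread=41/108
  -> spread < 1/2 first at step 3
Step 4: max=43097/12960, min=3, spread=4217/12960
Step 5: max=2541949/777600, min=10879/3600, spread=38417/155520
Step 6: max=151168211/46656000, min=218597/72000, spread=1903471/9331200
Step 7: max=8999069089/2799360000, min=6595759/2160000, spread=18038617/111974400
Step 8: max=537152982851/167961600000, min=596126759/194400000, spread=883978523/6718464000

Answer: 3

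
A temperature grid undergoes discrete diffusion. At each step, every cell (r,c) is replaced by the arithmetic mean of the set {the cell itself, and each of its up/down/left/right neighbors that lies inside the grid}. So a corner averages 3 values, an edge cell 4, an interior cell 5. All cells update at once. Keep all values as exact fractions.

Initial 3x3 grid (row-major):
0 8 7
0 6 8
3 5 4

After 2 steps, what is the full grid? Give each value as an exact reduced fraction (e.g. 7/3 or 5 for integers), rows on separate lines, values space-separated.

After step 1:
  8/3 21/4 23/3
  9/4 27/5 25/4
  8/3 9/2 17/3
After step 2:
  61/18 1259/240 115/18
  779/240 473/100 1499/240
  113/36 547/120 197/36

Answer: 61/18 1259/240 115/18
779/240 473/100 1499/240
113/36 547/120 197/36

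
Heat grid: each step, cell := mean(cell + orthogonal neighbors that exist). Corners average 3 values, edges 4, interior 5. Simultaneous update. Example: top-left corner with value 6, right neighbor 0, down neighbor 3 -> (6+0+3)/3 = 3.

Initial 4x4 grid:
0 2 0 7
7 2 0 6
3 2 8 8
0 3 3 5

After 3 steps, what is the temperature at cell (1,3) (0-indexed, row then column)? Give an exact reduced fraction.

Step 1: cell (1,3) = 21/4
Step 2: cell (1,3) = 293/60
Step 3: cell (1,3) = 797/180
Full grid after step 3:
  1787/720 5953/2400 4447/1440 8297/2160
  811/300 5749/2000 21911/6000 797/180
  841/300 6499/2000 24641/6000 917/180
  1997/720 7543/2400 6217/1440 10847/2160

Answer: 797/180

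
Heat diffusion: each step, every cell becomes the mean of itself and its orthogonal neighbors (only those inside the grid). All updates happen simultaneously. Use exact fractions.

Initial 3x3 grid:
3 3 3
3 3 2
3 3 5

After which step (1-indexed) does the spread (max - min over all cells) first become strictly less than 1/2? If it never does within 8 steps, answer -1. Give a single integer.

Step 1: max=7/2, min=8/3, spread=5/6
Step 2: max=121/36, min=43/15, spread=89/180
  -> spread < 1/2 first at step 2
Step 3: max=23033/7200, min=529/180, spread=1873/7200
Step 4: max=409981/129600, min=160597/54000, spread=122741/648000
Step 5: max=80846897/25920000, min=215879/72000, spread=3130457/25920000
Step 6: max=1448867029/466560000, min=146832637/48600000, spread=196368569/2332800000
Step 7: max=86470070063/27993600000, min=7069499849/2332800000, spread=523543/8957952
Step 8: max=5176132378861/1679616000000, min=70933568413/23328000000, spread=4410589/107495424

Answer: 2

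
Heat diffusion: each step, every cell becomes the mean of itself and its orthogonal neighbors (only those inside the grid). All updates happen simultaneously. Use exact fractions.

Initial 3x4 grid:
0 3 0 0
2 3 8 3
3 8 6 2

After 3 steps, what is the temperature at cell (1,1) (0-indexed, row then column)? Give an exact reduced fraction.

Step 1: cell (1,1) = 24/5
Step 2: cell (1,1) = 173/50
Step 3: cell (1,1) = 7413/2000
Full grid after step 3:
  5473/2160 18313/7200 2297/800 61/24
  76/25 7413/2000 10547/3000 49601/14400
  1081/270 3811/900 16349/3600 1721/432

Answer: 7413/2000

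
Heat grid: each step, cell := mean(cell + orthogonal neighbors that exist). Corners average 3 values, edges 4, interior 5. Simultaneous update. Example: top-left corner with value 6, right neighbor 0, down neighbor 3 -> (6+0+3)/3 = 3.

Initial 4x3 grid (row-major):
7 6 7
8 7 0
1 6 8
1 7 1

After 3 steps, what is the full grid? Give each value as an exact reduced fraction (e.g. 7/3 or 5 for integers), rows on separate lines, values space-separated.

Answer: 2149/360 85459/14400 1453/270
4503/800 31841/6000 38177/7200
10979/2400 29501/6000 33587/7200
1523/360 60739/14400 623/135

Derivation:
After step 1:
  7 27/4 13/3
  23/4 27/5 11/2
  4 29/5 15/4
  3 15/4 16/3
After step 2:
  13/2 1409/240 199/36
  443/80 146/25 1139/240
  371/80 227/50 1223/240
  43/12 1073/240 77/18
After step 3:
  2149/360 85459/14400 1453/270
  4503/800 31841/6000 38177/7200
  10979/2400 29501/6000 33587/7200
  1523/360 60739/14400 623/135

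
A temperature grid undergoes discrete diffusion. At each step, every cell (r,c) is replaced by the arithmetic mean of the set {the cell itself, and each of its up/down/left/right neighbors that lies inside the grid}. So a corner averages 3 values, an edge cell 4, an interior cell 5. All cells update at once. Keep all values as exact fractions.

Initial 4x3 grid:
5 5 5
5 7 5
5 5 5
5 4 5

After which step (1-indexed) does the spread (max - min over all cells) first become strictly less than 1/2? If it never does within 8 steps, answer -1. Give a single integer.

Answer: 3

Derivation:
Step 1: max=11/2, min=14/3, spread=5/6
Step 2: max=271/50, min=173/36, spread=553/900
Step 3: max=12787/2400, min=70207/14400, spread=1303/2880
  -> spread < 1/2 first at step 3
Step 4: max=114167/21600, min=640637/129600, spread=8873/25920
Step 5: max=45534427/8640000, min=257821687/51840000, spread=123079/414720
Step 6: max=2717847593/518400000, min=15578917733/3110400000, spread=29126713/124416000
Step 7: max=162642726787/31104000000, min=938278092847/186624000000, spread=300626143/1492992000
Step 8: max=9726156723233/1866240000000, min=56514930885773/11197440000000, spread=14736075629/89579520000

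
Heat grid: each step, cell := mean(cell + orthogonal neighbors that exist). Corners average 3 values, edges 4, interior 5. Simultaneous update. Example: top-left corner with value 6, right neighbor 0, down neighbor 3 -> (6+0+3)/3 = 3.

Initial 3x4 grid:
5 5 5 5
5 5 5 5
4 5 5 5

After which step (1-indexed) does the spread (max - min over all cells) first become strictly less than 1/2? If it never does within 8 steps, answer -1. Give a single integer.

Answer: 1

Derivation:
Step 1: max=5, min=14/3, spread=1/3
  -> spread < 1/2 first at step 1
Step 2: max=5, min=85/18, spread=5/18
Step 3: max=5, min=1039/216, spread=41/216
Step 4: max=5, min=125383/25920, spread=4217/25920
Step 5: max=35921/7200, min=7566851/1555200, spread=38417/311040
Step 6: max=717403/144000, min=455359789/93312000, spread=1903471/18662400
Step 7: max=21484241/4320000, min=27392610911/5598720000, spread=18038617/223948800
Step 8: max=1931073241/388800000, min=1646347817149/335923200000, spread=883978523/13436928000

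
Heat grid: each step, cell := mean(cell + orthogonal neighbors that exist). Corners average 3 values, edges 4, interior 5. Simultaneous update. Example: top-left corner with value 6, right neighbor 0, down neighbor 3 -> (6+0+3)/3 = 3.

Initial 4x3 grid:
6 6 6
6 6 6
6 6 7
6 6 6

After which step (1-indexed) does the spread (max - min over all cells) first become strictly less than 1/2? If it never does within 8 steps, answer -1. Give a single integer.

Step 1: max=19/3, min=6, spread=1/3
  -> spread < 1/2 first at step 1
Step 2: max=751/120, min=6, spread=31/120
Step 3: max=6691/1080, min=6, spread=211/1080
Step 4: max=664897/108000, min=10847/1800, spread=14077/108000
Step 5: max=5972407/972000, min=651683/108000, spread=5363/48600
Step 6: max=178700809/29160000, min=362869/60000, spread=93859/1166400
Step 7: max=10707874481/1749600000, min=588536467/97200000, spread=4568723/69984000
Step 8: max=641636435629/104976000000, min=17677618889/2916000000, spread=8387449/167961600

Answer: 1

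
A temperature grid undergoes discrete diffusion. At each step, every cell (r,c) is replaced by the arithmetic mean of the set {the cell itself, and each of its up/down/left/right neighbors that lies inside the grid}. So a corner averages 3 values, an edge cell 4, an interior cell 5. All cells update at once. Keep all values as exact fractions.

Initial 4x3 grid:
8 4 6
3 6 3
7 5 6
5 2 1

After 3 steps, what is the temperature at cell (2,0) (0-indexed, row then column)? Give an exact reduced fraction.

Step 1: cell (2,0) = 5
Step 2: cell (2,0) = 313/60
Step 3: cell (2,0) = 16967/3600
Full grid after step 3:
  26/5 18967/3600 2603/540
  6379/1200 3589/750 17287/3600
  16967/3600 27787/6000 4889/1200
  9757/2160 57413/14400 311/80

Answer: 16967/3600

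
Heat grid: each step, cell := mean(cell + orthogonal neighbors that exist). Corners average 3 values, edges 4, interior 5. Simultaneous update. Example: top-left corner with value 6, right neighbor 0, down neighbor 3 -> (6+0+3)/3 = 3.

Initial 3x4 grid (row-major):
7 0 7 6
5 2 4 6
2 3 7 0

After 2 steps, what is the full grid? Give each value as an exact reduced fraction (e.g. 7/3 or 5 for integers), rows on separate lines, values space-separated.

After step 1:
  4 4 17/4 19/3
  4 14/5 26/5 4
  10/3 7/2 7/2 13/3
After step 2:
  4 301/80 1187/240 175/36
  53/15 39/10 79/20 149/30
  65/18 197/60 62/15 71/18

Answer: 4 301/80 1187/240 175/36
53/15 39/10 79/20 149/30
65/18 197/60 62/15 71/18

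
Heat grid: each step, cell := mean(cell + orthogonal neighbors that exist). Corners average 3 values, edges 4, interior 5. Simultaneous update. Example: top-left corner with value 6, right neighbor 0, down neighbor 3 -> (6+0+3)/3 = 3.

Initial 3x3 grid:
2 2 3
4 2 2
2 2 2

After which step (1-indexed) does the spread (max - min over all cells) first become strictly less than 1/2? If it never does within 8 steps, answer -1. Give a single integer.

Step 1: max=8/3, min=2, spread=2/3
Step 2: max=307/120, min=25/12, spread=19/40
  -> spread < 1/2 first at step 2
Step 3: max=5359/2160, min=1583/720, spread=61/216
Step 4: max=313913/129600, min=96121/43200, spread=511/2592
Step 5: max=18700111/7776000, min=5874287/2592000, spread=4309/31104
Step 6: max=1110471017/466560000, min=355034089/155520000, spread=36295/373248
Step 7: max=66290458399/27993600000, min=21459792383/9331200000, spread=305773/4478976
Step 8: max=3958741692953/1679616000000, min=1292747741401/559872000000, spread=2575951/53747712

Answer: 2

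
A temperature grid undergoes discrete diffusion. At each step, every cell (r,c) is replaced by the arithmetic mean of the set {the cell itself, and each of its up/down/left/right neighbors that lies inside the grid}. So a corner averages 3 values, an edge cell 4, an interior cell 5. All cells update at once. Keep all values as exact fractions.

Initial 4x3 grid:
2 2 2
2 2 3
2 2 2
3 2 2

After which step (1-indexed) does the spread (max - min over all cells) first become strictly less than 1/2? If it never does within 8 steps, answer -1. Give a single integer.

Answer: 1

Derivation:
Step 1: max=7/3, min=2, spread=1/3
  -> spread < 1/2 first at step 1
Step 2: max=41/18, min=2, spread=5/18
Step 3: max=2371/1080, min=1499/720, spread=49/432
Step 4: max=283669/129600, min=45169/21600, spread=2531/25920
Step 5: max=112793089/51840000, min=457391/216000, spread=3019249/51840000
Step 6: max=112556711/51840000, min=41279051/19440000, spread=297509/6220800
Step 7: max=404404799209/186624000000, min=621885521/291600000, spread=6398065769/186624000000
Step 8: max=1212481464773/559872000000, min=24917378951/11664000000, spread=131578201/4478976000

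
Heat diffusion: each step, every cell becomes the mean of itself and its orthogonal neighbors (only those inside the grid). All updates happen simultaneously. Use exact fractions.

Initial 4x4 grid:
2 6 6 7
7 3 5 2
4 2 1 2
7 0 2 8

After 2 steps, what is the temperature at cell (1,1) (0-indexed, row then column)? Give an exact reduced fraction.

Step 1: cell (1,1) = 23/5
Step 2: cell (1,1) = 73/20
Full grid after step 2:
  53/12 397/80 373/80 5
  93/20 73/20 102/25 313/80
  11/3 67/20 69/25 273/80
  137/36 67/24 119/40 10/3

Answer: 73/20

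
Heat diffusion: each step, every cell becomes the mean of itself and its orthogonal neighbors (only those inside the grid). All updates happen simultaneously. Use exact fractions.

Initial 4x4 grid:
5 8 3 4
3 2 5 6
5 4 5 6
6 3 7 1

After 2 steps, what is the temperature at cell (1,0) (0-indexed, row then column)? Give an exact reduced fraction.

Step 1: cell (1,0) = 15/4
Step 2: cell (1,0) = 1079/240
Full grid after step 2:
  163/36 577/120 541/120 175/36
  1079/240 413/100 97/20 1097/240
  1003/240 231/50 219/50 1189/240
  85/18 131/30 143/30 79/18

Answer: 1079/240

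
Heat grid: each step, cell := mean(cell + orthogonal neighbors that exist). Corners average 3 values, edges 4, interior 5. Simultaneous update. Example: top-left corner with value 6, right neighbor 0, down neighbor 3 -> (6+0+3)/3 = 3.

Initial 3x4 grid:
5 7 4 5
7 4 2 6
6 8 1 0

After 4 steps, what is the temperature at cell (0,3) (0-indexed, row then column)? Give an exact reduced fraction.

Step 1: cell (0,3) = 5
Step 2: cell (0,3) = 17/4
Step 3: cell (0,3) = 2933/720
Step 4: cell (0,3) = 7013/1728
Full grid after step 4:
  14123/2592 27419/5400 3971/900 7013/1728
  474089/86400 7039/1440 60217/14400 642787/172800
  4591/864 8623/1800 2647/675 18235/5184

Answer: 7013/1728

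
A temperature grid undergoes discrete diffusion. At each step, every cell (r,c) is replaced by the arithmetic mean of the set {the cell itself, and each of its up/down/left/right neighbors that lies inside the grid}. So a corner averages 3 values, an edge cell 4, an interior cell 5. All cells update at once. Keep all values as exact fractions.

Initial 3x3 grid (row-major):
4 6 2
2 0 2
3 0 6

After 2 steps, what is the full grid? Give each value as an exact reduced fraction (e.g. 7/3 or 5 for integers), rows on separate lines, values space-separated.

After step 1:
  4 3 10/3
  9/4 2 5/2
  5/3 9/4 8/3
After step 2:
  37/12 37/12 53/18
  119/48 12/5 21/8
  37/18 103/48 89/36

Answer: 37/12 37/12 53/18
119/48 12/5 21/8
37/18 103/48 89/36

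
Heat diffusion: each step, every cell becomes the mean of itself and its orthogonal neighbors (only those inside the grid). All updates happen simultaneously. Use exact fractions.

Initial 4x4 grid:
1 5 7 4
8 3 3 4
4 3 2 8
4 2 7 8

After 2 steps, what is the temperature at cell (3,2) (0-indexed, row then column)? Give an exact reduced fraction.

Step 1: cell (3,2) = 19/4
Step 2: cell (3,2) = 1261/240
Full grid after step 2:
  38/9 1069/240 351/80 29/6
  1069/240 19/5 223/50 381/80
  893/240 411/100 429/100 1351/240
  145/36 893/240 1261/240 215/36

Answer: 1261/240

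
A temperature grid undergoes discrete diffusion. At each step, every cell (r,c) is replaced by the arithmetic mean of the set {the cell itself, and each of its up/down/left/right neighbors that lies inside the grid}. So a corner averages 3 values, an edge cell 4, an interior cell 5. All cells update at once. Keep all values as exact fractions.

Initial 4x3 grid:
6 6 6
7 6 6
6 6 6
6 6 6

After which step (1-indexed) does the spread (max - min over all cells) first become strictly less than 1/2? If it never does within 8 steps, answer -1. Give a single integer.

Step 1: max=19/3, min=6, spread=1/3
  -> spread < 1/2 first at step 1
Step 2: max=751/120, min=6, spread=31/120
Step 3: max=6691/1080, min=6, spread=211/1080
Step 4: max=664897/108000, min=10847/1800, spread=14077/108000
Step 5: max=5972407/972000, min=651683/108000, spread=5363/48600
Step 6: max=178700809/29160000, min=362869/60000, spread=93859/1166400
Step 7: max=10707874481/1749600000, min=588536467/97200000, spread=4568723/69984000
Step 8: max=641636435629/104976000000, min=17677618889/2916000000, spread=8387449/167961600

Answer: 1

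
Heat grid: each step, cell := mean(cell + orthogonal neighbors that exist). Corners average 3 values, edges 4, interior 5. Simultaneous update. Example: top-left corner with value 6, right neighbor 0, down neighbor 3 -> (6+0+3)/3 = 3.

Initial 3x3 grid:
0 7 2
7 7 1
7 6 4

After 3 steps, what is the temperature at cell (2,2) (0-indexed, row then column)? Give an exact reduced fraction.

Answer: 5003/1080

Derivation:
Step 1: cell (2,2) = 11/3
Step 2: cell (2,2) = 79/18
Step 3: cell (2,2) = 5003/1080
Full grid after step 3:
  10501/2160 219/50 4333/1080
  75697/14400 29189/6000 3379/800
  12241/2160 18643/3600 5003/1080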